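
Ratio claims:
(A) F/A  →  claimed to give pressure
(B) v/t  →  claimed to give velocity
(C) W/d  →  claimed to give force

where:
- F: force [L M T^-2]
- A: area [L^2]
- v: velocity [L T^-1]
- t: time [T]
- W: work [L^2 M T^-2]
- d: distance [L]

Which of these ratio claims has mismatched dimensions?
(B) v/t does not give velocity

(A) F/A: [L^-1 M T^-2] = pressure [L^-1 M T^-2] ✓
(B) v/t: [L T^-2] ≠ velocity [L T^-1] ✗
(C) W/d: [L M T^-2] = force [L M T^-2] ✓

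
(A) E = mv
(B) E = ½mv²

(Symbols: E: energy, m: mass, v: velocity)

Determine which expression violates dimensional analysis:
(A)

(A) E = mv: LHS [L^2 M T^-2], RHS [L M T^-1] ✗
(B) E = ½mv²: LHS [L^2 M T^-2], RHS [L^2 M T^-2] ✓

Expression (A) E = mv is dimensionally incorrect.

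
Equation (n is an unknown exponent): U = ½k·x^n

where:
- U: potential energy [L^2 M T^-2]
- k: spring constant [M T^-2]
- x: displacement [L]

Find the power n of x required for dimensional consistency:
n = 2

U has dimensions [L^2 M T^-2]; x has dimensions [L].
The rest of the RHS has dimensions [M T^-2], so x^n must supply [L^2].
With n = 2: ½k·x^2 has dimensions [L^2 M T^-2], matching the LHS ✓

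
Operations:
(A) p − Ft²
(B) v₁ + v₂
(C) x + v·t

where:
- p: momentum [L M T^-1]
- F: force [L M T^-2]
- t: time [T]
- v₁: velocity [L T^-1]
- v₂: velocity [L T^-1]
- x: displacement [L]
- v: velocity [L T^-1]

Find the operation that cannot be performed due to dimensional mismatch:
(A) p − Ft²

(A) p − Ft²: p [L M T^-1] and Ft² [L M] — different dimensions cannot be added/subtracted ✗
(B) v₁ + v₂: v₁ [L T^-1] and v₂ [L T^-1] — same dimensions ✓
(C) x + v·t: x [L] and v·t [L] — same dimensions ✓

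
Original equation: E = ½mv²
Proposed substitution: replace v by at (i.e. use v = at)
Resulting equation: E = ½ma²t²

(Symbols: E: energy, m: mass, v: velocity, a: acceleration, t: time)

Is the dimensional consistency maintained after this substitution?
Yes

[v] = [L T^-1] and [at] = [L T^-1]. These match, so the substitution replaces a quantity by one of the same dimensions and the result E = ½ma²t² has LHS [L^2 M T^-2] vs RHS [L^2 M T^-2] — still consistent.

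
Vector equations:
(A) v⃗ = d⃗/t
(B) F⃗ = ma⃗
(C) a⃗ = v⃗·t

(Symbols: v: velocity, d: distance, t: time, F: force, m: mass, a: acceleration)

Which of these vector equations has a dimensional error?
(C) a⃗ = v⃗·t

(A) v⃗ = d⃗/t: LHS [L T^-1], RHS [L T^-1] ✓ — displacement (vector) divided by time (scalar)
(B) F⃗ = ma⃗: LHS [L M T^-2], RHS [L M T^-2] ✓ — Force and acceleration are vectors, mass is a scalar
(C) a⃗ = v⃗·t: LHS [L T^-2], RHS [L] ✗ — acceleration is velocity per time; should be v⃗/t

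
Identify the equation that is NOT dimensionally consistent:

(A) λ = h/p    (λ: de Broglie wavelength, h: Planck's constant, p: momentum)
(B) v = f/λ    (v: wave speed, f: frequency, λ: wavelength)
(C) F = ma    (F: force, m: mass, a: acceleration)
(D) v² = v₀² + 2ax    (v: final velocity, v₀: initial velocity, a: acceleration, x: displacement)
(B) v = f/λ

The equation (B) v = f/λ is dimensionally incorrect.

LHS (v): [L T^-1]
RHS (f/λ): [L^-1 T^-1] ✗

The dimensions do not match. The other three equations balance.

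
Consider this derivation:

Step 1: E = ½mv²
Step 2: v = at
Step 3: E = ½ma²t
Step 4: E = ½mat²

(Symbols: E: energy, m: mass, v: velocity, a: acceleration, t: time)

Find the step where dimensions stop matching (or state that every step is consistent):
Step 3

Step 1: E = ½mv² → LHS [L^2 M T^-2], RHS [L^2 M T^-2] ✓
Step 2: v = at → LHS [L T^-1], RHS [L T^-1] ✓
Step 3: E = ½ma²t → LHS [L^2 M T^-2], RHS [L^2 M T^-3] ✗

The first dimensional inconsistency appears in step 3: E = ½ma²t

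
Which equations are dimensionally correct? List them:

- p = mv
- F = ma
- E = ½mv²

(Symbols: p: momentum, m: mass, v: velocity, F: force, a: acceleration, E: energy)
Dimensionally correct: p = mv, F = ma, E = ½mv²
Dimensionally incorrect: none
Ordered (correct first, then incorrect): p = mv, F = ma, E = ½mv²

- p = mv: LHS [L M T^-1], RHS [L M T^-1] → correct ✓
- F = ma: LHS [L M T^-2], RHS [L M T^-2] → correct ✓
- E = ½mv²: LHS [L^2 M T^-2], RHS [L^2 M T^-2] → correct ✓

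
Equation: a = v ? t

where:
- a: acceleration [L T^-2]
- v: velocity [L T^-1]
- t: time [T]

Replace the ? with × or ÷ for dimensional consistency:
division (÷): a = v ÷ t

a [L T^-2]; v [L T^-1]; t [T].
v × t → [L] ✗
v ÷ t → [L T^-2] ✓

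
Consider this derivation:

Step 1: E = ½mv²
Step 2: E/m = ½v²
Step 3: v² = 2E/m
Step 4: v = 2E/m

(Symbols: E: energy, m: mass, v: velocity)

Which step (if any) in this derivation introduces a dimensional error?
Step 4

Step 1: E = ½mv² → LHS [L^2 M T^-2], RHS [L^2 M T^-2] ✓
Step 2: E/m = ½v² → LHS [L^2 T^-2], RHS [L^2 T^-2] ✓
Step 3: v² = 2E/m → LHS [L^2 T^-2], RHS [L^2 T^-2] ✓
Step 4: v = 2E/m → LHS [L T^-1], RHS [L^2 T^-2] ✗

The first dimensional inconsistency appears in step 4: v = 2E/m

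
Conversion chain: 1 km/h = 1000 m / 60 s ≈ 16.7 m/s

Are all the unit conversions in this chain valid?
The chain is incorrect (it contains an error).

Incorrect: 1 h = 3600 s, not 60 s (1 km/h ≈ 0.278 m/s)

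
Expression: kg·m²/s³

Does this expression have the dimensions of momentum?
No

The expression kg·m²/s³ has dimensions [L^2 M T^-3], but momentum has dimensions [L M T^-1].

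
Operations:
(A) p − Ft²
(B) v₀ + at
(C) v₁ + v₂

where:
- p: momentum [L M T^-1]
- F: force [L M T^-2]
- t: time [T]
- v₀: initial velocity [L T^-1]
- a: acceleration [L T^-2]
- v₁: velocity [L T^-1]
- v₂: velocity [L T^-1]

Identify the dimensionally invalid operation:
(A) p − Ft²

(A) p − Ft²: p [L M T^-1] and Ft² [L M] — different dimensions cannot be added/subtracted ✗
(B) v₀ + at: v₀ [L T^-1] and at [L T^-1] — same dimensions ✓
(C) v₁ + v₂: v₁ [L T^-1] and v₂ [L T^-1] — same dimensions ✓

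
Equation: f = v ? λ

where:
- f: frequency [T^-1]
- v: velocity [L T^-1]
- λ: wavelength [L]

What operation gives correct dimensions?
division (÷): f = v ÷ λ

f [T^-1]; v [L T^-1]; λ [L].
v × λ → [L^2 T^-1] ✗
v ÷ λ → [T^-1] ✓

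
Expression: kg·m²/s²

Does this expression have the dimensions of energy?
Yes

The expression kg·m²/s² has dimensions [L^2 M T^-2], which is exactly energy [L^2 M T^-2].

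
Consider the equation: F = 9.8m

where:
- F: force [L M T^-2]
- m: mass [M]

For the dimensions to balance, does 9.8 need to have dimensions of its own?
Yes

F has dimensions [L M T^-2], while m alone has dimensions [M]. For the equation to balance, the factor 9.8 must carry dimensions [L T^-2] — it is a dimensional constant (a numerical value of a physical quantity with its units suppressed), not a pure number.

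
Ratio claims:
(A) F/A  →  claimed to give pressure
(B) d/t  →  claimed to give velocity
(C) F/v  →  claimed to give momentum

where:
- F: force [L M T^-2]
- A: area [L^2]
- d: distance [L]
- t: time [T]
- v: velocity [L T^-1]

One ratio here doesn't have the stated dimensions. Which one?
(C) F/v does not give momentum

(A) F/A: [L^-1 M T^-2] = pressure [L^-1 M T^-2] ✓
(B) d/t: [L T^-1] = velocity [L T^-1] ✓
(C) F/v: [M T^-1] ≠ momentum [L M T^-1] ✗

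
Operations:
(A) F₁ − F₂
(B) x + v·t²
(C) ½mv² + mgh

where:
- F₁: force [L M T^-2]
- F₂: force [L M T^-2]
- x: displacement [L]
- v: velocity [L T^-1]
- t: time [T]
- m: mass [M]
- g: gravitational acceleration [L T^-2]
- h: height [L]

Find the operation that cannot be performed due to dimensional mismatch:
(B) x + v·t²

(A) F₁ − F₂: F₁ [L M T^-2] and F₂ [L M T^-2] — same dimensions ✓
(B) x + v·t²: x [L] and v·t² [L T] — different dimensions cannot be added/subtracted ✗
(C) ½mv² + mgh: ½mv² [L^2 M T^-2] and mgh [L^2 M T^-2] — same dimensions ✓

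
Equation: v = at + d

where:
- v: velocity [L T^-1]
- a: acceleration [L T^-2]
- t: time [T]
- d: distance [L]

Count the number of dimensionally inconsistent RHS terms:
1

LHS v: [L T^-1]
- at: [L T^-1] ✓
- d: [L] ✗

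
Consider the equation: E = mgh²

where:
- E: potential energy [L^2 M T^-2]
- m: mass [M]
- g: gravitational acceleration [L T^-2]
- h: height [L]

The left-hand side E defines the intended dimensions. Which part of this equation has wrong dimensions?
The right-hand side term mgh²

E has dimensions [L^2 M T^-2], but mgh² has dimensions [L^3 M T^-2], so the term mgh² is dimensionally wrong for E.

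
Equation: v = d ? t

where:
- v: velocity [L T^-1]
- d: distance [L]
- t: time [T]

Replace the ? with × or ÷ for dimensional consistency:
division (÷): v = d ÷ t

v [L T^-1]; d [L]; t [T].
d × t → [L T] ✗
d ÷ t → [L T^-1] ✓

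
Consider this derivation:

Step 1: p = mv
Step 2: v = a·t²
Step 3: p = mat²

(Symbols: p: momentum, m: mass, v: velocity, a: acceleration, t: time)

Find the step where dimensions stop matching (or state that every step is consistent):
Step 2

Step 1: p = mv → LHS [L M T^-1], RHS [L M T^-1] ✓
Step 2: v = a·t² → LHS [L T^-1], RHS [L] ✗

The first dimensional inconsistency appears in step 2: v = a·t²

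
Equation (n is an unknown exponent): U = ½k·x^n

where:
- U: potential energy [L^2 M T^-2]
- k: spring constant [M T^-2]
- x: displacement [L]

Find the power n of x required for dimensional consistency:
n = 2

U has dimensions [L^2 M T^-2]; x has dimensions [L].
The rest of the RHS has dimensions [M T^-2], so x^n must supply [L^2].
With n = 2: ½k·x^2 has dimensions [L^2 M T^-2], matching the LHS ✓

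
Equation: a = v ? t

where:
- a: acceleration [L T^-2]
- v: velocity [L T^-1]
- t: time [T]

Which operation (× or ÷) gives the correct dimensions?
division (÷): a = v ÷ t

a [L T^-2]; v [L T^-1]; t [T].
v × t → [L] ✗
v ÷ t → [L T^-2] ✓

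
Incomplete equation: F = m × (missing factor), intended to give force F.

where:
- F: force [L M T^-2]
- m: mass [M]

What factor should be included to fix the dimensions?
a (acceleration), dimensions [L T^-2]

F has dimensions [L M T^-2] and m has dimensions [M].
The missing factor must have dimensions [L M T^-2] / [M] = [L T^-2], i.e. acceleration (a).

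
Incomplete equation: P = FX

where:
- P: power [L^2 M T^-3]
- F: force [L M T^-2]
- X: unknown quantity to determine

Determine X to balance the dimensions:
X = v (velocity), dimensions [L T^-1]

P has dimensions [L^2 M T^-3]; the rest of the RHS (F) has dimensions [L M T^-2].
So X must have dimensions [L T^-1] — X = v (velocity).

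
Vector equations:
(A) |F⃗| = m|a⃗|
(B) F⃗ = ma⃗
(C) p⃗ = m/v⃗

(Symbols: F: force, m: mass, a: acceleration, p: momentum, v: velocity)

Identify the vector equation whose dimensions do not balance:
(C) p⃗ = m/v⃗

(A) |F⃗| = m|a⃗|: LHS [L M T^-2], RHS [L M T^-2] ✓ — magnitudes of vectors are scalars
(B) F⃗ = ma⃗: LHS [L M T^-2], RHS [L M T^-2] ✓ — Force and acceleration are vectors, mass is a scalar
(C) p⃗ = m/v⃗: LHS [L M T^-1], RHS [L^-1 M T] ✗ — momentum is mass times velocity; should be mv⃗ (and division by a vector is undefined)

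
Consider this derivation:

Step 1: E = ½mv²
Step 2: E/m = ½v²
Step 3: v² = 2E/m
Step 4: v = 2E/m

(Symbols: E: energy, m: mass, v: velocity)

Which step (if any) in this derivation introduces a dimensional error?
Step 4

Step 1: E = ½mv² → LHS [L^2 M T^-2], RHS [L^2 M T^-2] ✓
Step 2: E/m = ½v² → LHS [L^2 T^-2], RHS [L^2 T^-2] ✓
Step 3: v² = 2E/m → LHS [L^2 T^-2], RHS [L^2 T^-2] ✓
Step 4: v = 2E/m → LHS [L T^-1], RHS [L^2 T^-2] ✗

The first dimensional inconsistency appears in step 4: v = 2E/m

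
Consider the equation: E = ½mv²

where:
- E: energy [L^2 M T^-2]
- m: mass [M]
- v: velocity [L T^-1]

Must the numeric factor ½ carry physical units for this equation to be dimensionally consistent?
No

E has dimensions [L^2 M T^-2] and mv² already has dimensions [L^2 M T^-2], so the equation balances without ½ contributing any dimensions. ½ is a pure (dimensionless) number; changing or removing it would not affect dimensional consistency.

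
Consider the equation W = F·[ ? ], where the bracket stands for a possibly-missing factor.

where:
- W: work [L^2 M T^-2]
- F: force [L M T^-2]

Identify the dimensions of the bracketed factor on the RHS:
[L] — length (e.g. a distance d)

W has dimensions [L^2 M T^-2]; F has dimensions [L M T^-2].
The bracketed factor must supply [L^2 M T^-2] / [L M T^-2] = [L].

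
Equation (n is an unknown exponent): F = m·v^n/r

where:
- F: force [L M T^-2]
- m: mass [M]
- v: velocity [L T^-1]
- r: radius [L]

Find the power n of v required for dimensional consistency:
n = 2

F has dimensions [L M T^-2]; v has dimensions [L T^-1].
The rest of the RHS has dimensions [L^-1 M], so v^n must supply [L^2 T^-2].
With n = 2: m·v^2/r has dimensions [L M T^-2], matching the LHS ✓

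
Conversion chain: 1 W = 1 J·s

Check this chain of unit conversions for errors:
The chain is incorrect (it contains an error).

Incorrect: Watt is J/s, not J·s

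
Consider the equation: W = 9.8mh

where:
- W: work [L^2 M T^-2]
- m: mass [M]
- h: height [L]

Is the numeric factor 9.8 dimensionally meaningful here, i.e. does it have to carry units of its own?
Yes

W has dimensions [L^2 M T^-2], while mh alone has dimensions [L M]. For the equation to balance, the factor 9.8 must carry dimensions [L T^-2] — it is a dimensional constant (a numerical value of a physical quantity with its units suppressed), not a pure number.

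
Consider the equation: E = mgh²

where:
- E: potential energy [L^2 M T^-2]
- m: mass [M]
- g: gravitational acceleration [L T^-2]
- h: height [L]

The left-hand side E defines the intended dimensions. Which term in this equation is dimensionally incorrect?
The right-hand side term mgh²

E has dimensions [L^2 M T^-2], but mgh² has dimensions [L^3 M T^-2], so the term mgh² is dimensionally wrong for E.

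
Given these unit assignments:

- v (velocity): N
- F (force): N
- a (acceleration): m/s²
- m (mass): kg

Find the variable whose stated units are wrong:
v

The variable v (velocity) should have units m/s, not N.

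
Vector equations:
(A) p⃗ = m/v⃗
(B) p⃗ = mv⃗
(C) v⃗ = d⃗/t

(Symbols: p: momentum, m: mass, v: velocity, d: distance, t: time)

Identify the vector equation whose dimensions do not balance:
(A) p⃗ = m/v⃗

(A) p⃗ = m/v⃗: LHS [L M T^-1], RHS [L^-1 M T] ✗ — momentum is mass times velocity; should be mv⃗ (and division by a vector is undefined)
(B) p⃗ = mv⃗: LHS [L M T^-1], RHS [L M T^-1] ✓ — mass (scalar) times velocity (vector)
(C) v⃗ = d⃗/t: LHS [L T^-1], RHS [L T^-1] ✓ — displacement (vector) divided by time (scalar)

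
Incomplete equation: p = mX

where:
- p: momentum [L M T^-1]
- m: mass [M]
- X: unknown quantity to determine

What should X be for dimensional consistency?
X = v (velocity), dimensions [L T^-1]

p has dimensions [L M T^-1]; the rest of the RHS (m) has dimensions [M].
So X must have dimensions [L T^-1] — X = v (velocity).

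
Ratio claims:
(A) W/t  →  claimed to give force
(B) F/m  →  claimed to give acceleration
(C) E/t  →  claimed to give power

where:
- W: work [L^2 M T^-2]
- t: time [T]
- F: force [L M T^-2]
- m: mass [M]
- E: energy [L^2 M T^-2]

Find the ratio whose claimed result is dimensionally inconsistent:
(A) W/t does not give force

(A) W/t: [L^2 M T^-3] ≠ force [L M T^-2] ✗
(B) F/m: [L T^-2] = acceleration [L T^-2] ✓
(C) E/t: [L^2 M T^-3] = power [L^2 M T^-3] ✓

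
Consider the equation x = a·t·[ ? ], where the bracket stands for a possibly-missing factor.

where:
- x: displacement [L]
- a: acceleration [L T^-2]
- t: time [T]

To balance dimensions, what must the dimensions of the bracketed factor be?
[T] — time (e.g. t)

x has dimensions [L]; a·t has dimensions [L T^-1].
The bracketed factor must supply [L] / [L T^-1] = [T].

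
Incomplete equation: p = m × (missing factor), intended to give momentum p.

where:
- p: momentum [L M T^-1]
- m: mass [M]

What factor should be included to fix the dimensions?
v (velocity), dimensions [L T^-1]

p has dimensions [L M T^-1] and m has dimensions [M].
The missing factor must have dimensions [L M T^-1] / [M] = [L T^-1], i.e. velocity (v).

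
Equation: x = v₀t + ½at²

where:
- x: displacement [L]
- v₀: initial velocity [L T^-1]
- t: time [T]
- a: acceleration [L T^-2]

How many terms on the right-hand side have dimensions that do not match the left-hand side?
0

LHS x: [L]
- v₀t: [L] ✓
- ½at²: [L] ✓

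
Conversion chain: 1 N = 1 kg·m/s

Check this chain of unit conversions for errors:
The chain is incorrect (it contains an error).

Incorrect: Newton is kg·m/s², not kg·m/s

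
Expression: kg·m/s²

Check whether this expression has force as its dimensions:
Yes

The expression kg·m/s² has dimensions [L M T^-2], which is exactly force [L M T^-2].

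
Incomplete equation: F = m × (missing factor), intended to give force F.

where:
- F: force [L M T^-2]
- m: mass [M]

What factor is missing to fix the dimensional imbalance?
a (acceleration), dimensions [L T^-2]

F has dimensions [L M T^-2] and m has dimensions [M].
The missing factor must have dimensions [L M T^-2] / [M] = [L T^-2], i.e. acceleration (a).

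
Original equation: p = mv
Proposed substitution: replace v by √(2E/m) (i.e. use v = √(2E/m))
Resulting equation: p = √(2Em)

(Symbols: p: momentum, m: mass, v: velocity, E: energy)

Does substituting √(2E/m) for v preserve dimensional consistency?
Yes

[v] = [L T^-1] and [√(2E/m)] = [L T^-1]. These match, so the substitution replaces a quantity by one of the same dimensions and the result p = √(2Em) has LHS [L M T^-1] vs RHS [L M T^-1] — still consistent.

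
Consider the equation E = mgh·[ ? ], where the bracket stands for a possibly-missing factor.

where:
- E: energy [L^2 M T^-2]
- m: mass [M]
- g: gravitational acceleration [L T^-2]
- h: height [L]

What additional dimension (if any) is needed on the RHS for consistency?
Nothing is missing — the bracketed factor must be dimensionless.

E has dimensions [L^2 M T^-2] and mgh already has dimensions [L^2 M T^-2], so E = mgh is dimensionally complete.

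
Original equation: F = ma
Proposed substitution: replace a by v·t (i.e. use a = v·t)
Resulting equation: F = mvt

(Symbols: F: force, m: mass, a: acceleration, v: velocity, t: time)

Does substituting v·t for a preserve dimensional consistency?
No

[a] = [L T^-2] and [v·t] = [L]. These differ, so the substitution replaces a quantity by one of different dimensions and the result F = mvt has LHS [L M T^-2] vs RHS [L M] — inconsistent.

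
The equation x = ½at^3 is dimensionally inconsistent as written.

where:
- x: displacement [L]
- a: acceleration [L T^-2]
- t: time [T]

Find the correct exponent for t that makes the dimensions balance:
The exponent of t should be 2: x = ½at^2

The LHS x has dimensions [L]; t has dimensions [T].
As written, the RHS ½at^3 (exponent 3 on t) has dimensions [L T], which does not match.
With exponent 2, the RHS ½at^2 has dimensions [L], matching the LHS.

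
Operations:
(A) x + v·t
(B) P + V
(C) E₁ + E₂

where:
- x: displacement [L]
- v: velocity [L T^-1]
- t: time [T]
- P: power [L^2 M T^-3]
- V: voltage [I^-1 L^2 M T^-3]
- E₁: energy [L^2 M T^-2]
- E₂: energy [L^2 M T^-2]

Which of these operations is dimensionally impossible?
(B) P + V

(A) x + v·t: x [L] and v·t [L] — same dimensions ✓
(B) P + V: P [L^2 M T^-3] and V [I^-1 L^2 M T^-3] — different dimensions cannot be added/subtracted ✗
(C) E₁ + E₂: E₁ [L^2 M T^-2] and E₂ [L^2 M T^-2] — same dimensions ✓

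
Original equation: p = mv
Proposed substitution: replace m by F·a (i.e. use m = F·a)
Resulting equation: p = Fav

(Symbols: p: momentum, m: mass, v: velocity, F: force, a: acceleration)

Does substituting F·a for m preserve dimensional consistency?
No

[m] = [M] and [F·a] = [L^2 M T^-4]. These differ, so the substitution replaces a quantity by one of different dimensions and the result p = Fav has LHS [L M T^-1] vs RHS [L^3 M T^-5] — inconsistent.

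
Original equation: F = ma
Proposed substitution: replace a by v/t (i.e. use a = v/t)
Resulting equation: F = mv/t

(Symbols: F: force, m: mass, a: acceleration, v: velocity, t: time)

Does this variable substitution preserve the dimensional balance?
Yes

[a] = [L T^-2] and [v/t] = [L T^-2]. These match, so the substitution replaces a quantity by one of the same dimensions and the result F = mv/t has LHS [L M T^-2] vs RHS [L M T^-2] — still consistent.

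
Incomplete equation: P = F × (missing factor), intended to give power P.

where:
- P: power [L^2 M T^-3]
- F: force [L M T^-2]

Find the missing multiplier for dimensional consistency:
v (velocity), dimensions [L T^-1]

P has dimensions [L^2 M T^-3] and F has dimensions [L M T^-2].
The missing factor must have dimensions [L^2 M T^-3] / [L M T^-2] = [L T^-1], i.e. velocity (v).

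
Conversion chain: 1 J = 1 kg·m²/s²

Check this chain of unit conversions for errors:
The chain is correct (no errors).

Correct: Joule is defined as kg·m²/s²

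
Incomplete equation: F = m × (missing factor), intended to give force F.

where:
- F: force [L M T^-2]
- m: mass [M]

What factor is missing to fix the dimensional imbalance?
a (acceleration), dimensions [L T^-2]

F has dimensions [L M T^-2] and m has dimensions [M].
The missing factor must have dimensions [L M T^-2] / [M] = [L T^-2], i.e. acceleration (a).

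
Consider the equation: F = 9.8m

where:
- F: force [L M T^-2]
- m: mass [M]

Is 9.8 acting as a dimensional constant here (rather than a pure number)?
Yes

F has dimensions [L M T^-2], while m alone has dimensions [M]. For the equation to balance, the factor 9.8 must carry dimensions [L T^-2] — it is a dimensional constant (a numerical value of a physical quantity with its units suppressed), not a pure number.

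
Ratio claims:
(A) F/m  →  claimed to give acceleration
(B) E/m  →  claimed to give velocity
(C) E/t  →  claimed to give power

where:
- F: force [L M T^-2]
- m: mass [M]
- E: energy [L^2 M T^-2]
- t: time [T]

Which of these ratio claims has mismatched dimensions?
(B) E/m does not give velocity

(A) F/m: [L T^-2] = acceleration [L T^-2] ✓
(B) E/m: [L^2 T^-2] ≠ velocity [L T^-1] ✗
(C) E/t: [L^2 M T^-3] = power [L^2 M T^-3] ✓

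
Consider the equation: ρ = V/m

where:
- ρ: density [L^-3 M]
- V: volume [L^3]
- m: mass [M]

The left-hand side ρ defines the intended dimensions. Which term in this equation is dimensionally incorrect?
The right-hand side term V/m

ρ has dimensions [L^-3 M], but V/m has dimensions [L^3 M^-1], so the term V/m is dimensionally wrong for ρ.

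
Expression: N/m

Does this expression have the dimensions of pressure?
No

The expression N/m has dimensions [M T^-2], but pressure has dimensions [L^-1 M T^-2].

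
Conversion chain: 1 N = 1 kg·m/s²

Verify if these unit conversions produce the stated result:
The chain is correct (no errors).

Correct: Newton is defined as kg·m/s²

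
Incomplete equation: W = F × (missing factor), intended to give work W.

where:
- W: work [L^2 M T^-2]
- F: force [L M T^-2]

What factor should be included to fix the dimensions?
d (distance), dimensions [L]

W has dimensions [L^2 M T^-2] and F has dimensions [L M T^-2].
The missing factor must have dimensions [L^2 M T^-2] / [L M T^-2] = [L], i.e. distance (d).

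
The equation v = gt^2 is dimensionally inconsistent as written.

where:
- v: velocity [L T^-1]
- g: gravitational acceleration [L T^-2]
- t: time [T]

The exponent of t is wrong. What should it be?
The exponent of t should be 1: v = gt

The LHS v has dimensions [L T^-1]; t has dimensions [T].
As written, the RHS gt^2 (exponent 2 on t) has dimensions [L], which does not match.
With exponent 1, the RHS gt has dimensions [L T^-1], matching the LHS.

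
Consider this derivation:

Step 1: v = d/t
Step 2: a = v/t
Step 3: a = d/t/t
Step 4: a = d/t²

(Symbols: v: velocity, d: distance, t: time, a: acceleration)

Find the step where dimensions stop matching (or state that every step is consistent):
No step introduces an error — all steps are dimensionally consistent.

Step 1: v = d/t → LHS [L T^-1], RHS [L T^-1] ✓
Step 2: a = v/t → LHS [L T^-2], RHS [L T^-2] ✓
Step 3: a = d/t/t → LHS [L T^-2], RHS [L T^-2] ✓
Step 4: a = d/t² → LHS [L T^-2], RHS [L T^-2] ✓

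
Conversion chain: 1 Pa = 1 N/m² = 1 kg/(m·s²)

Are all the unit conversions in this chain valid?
The chain is correct (no errors).

Correct: Pascal is Newton per square meter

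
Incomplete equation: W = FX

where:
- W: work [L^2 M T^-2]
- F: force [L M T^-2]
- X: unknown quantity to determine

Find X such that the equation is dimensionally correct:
X = d (distance), dimensions [L]

W has dimensions [L^2 M T^-2]; the rest of the RHS (F) has dimensions [L M T^-2].
So X must have dimensions [L] — X = d (distance).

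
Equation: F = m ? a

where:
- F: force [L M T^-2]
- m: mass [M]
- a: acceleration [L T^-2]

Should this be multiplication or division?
multiplication (×): F = m × a

F [L M T^-2]; m [M]; a [L T^-2].
m × a → [L M T^-2] ✓
m ÷ a → [L^-1 M T^2] ✗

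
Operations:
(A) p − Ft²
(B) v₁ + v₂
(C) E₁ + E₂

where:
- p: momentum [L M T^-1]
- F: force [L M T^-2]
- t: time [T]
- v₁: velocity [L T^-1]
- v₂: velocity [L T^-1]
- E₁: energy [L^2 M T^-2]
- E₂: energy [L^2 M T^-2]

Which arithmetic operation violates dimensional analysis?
(A) p − Ft²

(A) p − Ft²: p [L M T^-1] and Ft² [L M] — different dimensions cannot be added/subtracted ✗
(B) v₁ + v₂: v₁ [L T^-1] and v₂ [L T^-1] — same dimensions ✓
(C) E₁ + E₂: E₁ [L^2 M T^-2] and E₂ [L^2 M T^-2] — same dimensions ✓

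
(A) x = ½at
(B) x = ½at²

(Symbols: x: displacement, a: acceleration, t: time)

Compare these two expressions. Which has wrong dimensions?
(A)

(A) x = ½at: LHS [L], RHS [L T^-1] ✗
(B) x = ½at²: LHS [L], RHS [L] ✓

Expression (A) x = ½at is dimensionally incorrect.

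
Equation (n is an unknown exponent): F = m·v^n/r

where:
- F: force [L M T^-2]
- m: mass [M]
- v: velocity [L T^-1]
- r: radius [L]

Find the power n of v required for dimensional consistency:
n = 2

F has dimensions [L M T^-2]; v has dimensions [L T^-1].
The rest of the RHS has dimensions [L^-1 M], so v^n must supply [L^2 T^-2].
With n = 2: m·v^2/r has dimensions [L M T^-2], matching the LHS ✓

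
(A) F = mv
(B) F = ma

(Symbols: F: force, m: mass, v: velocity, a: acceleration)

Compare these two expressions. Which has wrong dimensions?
(A)

(A) F = mv: LHS [L M T^-2], RHS [L M T^-1] ✗
(B) F = ma: LHS [L M T^-2], RHS [L M T^-2] ✓

Expression (A) F = mv is dimensionally incorrect.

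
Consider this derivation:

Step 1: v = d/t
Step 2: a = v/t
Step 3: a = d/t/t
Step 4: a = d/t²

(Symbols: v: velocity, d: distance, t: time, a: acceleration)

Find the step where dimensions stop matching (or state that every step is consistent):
No step introduces an error — all steps are dimensionally consistent.

Step 1: v = d/t → LHS [L T^-1], RHS [L T^-1] ✓
Step 2: a = v/t → LHS [L T^-2], RHS [L T^-2] ✓
Step 3: a = d/t/t → LHS [L T^-2], RHS [L T^-2] ✓
Step 4: a = d/t² → LHS [L T^-2], RHS [L T^-2] ✓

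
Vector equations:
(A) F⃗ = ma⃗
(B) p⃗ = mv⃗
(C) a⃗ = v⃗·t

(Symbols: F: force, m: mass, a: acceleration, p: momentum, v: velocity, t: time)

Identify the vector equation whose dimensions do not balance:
(C) a⃗ = v⃗·t

(A) F⃗ = ma⃗: LHS [L M T^-2], RHS [L M T^-2] ✓ — Force and acceleration are vectors, mass is a scalar
(B) p⃗ = mv⃗: LHS [L M T^-1], RHS [L M T^-1] ✓ — mass (scalar) times velocity (vector)
(C) a⃗ = v⃗·t: LHS [L T^-2], RHS [L] ✗ — acceleration is velocity per time; should be v⃗/t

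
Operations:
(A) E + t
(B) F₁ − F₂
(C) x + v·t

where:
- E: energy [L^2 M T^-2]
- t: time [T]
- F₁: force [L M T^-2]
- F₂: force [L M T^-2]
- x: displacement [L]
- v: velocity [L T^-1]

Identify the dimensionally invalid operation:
(A) E + t

(A) E + t: E [L^2 M T^-2] and t [T] — different dimensions cannot be added/subtracted ✗
(B) F₁ − F₂: F₁ [L M T^-2] and F₂ [L M T^-2] — same dimensions ✓
(C) x + v·t: x [L] and v·t [L] — same dimensions ✓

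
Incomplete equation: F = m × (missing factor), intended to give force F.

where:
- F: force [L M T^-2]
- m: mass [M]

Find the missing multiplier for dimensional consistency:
a (acceleration), dimensions [L T^-2]

F has dimensions [L M T^-2] and m has dimensions [M].
The missing factor must have dimensions [L M T^-2] / [M] = [L T^-2], i.e. acceleration (a).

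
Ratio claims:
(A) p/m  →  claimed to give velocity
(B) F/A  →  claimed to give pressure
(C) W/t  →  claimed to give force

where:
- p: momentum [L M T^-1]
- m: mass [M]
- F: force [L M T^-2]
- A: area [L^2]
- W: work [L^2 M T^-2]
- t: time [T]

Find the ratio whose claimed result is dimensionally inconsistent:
(C) W/t does not give force

(A) p/m: [L T^-1] = velocity [L T^-1] ✓
(B) F/A: [L^-1 M T^-2] = pressure [L^-1 M T^-2] ✓
(C) W/t: [L^2 M T^-3] ≠ force [L M T^-2] ✗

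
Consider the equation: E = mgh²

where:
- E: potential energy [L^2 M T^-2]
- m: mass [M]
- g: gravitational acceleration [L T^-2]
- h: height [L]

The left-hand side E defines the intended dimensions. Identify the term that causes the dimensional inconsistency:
The right-hand side term mgh²

E has dimensions [L^2 M T^-2], but mgh² has dimensions [L^3 M T^-2], so the term mgh² is dimensionally wrong for E.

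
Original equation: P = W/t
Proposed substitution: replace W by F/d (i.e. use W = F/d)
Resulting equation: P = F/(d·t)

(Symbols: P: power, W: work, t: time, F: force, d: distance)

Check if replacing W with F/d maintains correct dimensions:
No

[W] = [L^2 M T^-2] and [F/d] = [M T^-2]. These differ, so the substitution replaces a quantity by one of different dimensions and the result P = F/(d·t) has LHS [L^2 M T^-3] vs RHS [M T^-3] — inconsistent.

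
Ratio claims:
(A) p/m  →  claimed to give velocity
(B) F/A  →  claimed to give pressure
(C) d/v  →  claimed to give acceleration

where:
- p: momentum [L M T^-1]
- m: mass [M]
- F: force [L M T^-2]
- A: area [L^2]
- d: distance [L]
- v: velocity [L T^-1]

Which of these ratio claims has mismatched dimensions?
(C) d/v does not give acceleration

(A) p/m: [L T^-1] = velocity [L T^-1] ✓
(B) F/A: [L^-1 M T^-2] = pressure [L^-1 M T^-2] ✓
(C) d/v: [T] ≠ acceleration [L T^-2] ✗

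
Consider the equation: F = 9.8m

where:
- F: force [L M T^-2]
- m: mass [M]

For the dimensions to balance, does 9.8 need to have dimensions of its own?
Yes

F has dimensions [L M T^-2], while m alone has dimensions [M]. For the equation to balance, the factor 9.8 must carry dimensions [L T^-2] — it is a dimensional constant (a numerical value of a physical quantity with its units suppressed), not a pure number.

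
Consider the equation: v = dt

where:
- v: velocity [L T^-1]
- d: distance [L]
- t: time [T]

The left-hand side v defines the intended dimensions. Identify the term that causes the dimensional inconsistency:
The right-hand side term dt

v has dimensions [L T^-1], but dt has dimensions [L T], so the term dt is dimensionally wrong for v.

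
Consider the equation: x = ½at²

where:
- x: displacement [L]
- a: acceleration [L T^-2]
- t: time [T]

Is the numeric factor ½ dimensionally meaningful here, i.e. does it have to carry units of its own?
No

x has dimensions [L] and at² already has dimensions [L], so the equation balances without ½ contributing any dimensions. ½ is a pure (dimensionless) number; changing or removing it would not affect dimensional consistency.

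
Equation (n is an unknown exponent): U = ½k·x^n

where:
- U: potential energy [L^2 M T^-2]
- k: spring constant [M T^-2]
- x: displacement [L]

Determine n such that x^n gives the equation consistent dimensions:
n = 2

U has dimensions [L^2 M T^-2]; x has dimensions [L].
The rest of the RHS has dimensions [M T^-2], so x^n must supply [L^2].
With n = 2: ½k·x^2 has dimensions [L^2 M T^-2], matching the LHS ✓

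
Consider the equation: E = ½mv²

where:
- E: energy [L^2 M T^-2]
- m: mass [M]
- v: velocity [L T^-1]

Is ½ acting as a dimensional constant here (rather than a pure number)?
No

E has dimensions [L^2 M T^-2] and mv² already has dimensions [L^2 M T^-2], so the equation balances without ½ contributing any dimensions. ½ is a pure (dimensionless) number; changing or removing it would not affect dimensional consistency.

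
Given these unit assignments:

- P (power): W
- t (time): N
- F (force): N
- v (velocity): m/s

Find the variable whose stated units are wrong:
t

The variable t (time) should have units s, not N.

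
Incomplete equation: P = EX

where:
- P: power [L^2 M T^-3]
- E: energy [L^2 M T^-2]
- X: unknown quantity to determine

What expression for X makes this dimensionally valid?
X = f (inverse time / frequency (1/t)), dimensions [T^-1]

P has dimensions [L^2 M T^-3]; the rest of the RHS (E) has dimensions [L^2 M T^-2].
So X must have dimensions [T^-1] — X = f (inverse time / frequency (1/t)).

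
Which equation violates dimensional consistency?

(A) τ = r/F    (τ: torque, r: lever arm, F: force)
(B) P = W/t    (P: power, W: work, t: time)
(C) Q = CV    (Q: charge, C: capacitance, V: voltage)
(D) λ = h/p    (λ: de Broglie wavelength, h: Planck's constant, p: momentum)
(A) τ = r/F

The equation (A) τ = r/F is dimensionally incorrect.

LHS (τ): [L^2 M T^-2]
RHS (r/F): [M^-1 T^2] ✗

The dimensions do not match. The other three equations balance.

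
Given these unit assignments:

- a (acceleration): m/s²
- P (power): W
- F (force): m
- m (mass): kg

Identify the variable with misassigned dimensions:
F

The variable F (force) should have units N, not m.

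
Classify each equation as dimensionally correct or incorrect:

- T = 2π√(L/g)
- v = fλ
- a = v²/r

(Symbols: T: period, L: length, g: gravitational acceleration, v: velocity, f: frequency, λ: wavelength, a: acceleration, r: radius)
Dimensionally correct: T = 2π√(L/g), v = fλ, a = v²/r
Dimensionally incorrect: none
Ordered (correct first, then incorrect): T = 2π√(L/g), v = fλ, a = v²/r

- T = 2π√(L/g): LHS [T], RHS [T] → correct ✓
- v = fλ: LHS [L T^-1], RHS [L T^-1] → correct ✓
- a = v²/r: LHS [L T^-2], RHS [L T^-2] → correct ✓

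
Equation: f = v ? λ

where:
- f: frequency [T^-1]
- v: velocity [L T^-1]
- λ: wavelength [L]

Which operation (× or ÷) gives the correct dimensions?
division (÷): f = v ÷ λ

f [T^-1]; v [L T^-1]; λ [L].
v × λ → [L^2 T^-1] ✗
v ÷ λ → [T^-1] ✓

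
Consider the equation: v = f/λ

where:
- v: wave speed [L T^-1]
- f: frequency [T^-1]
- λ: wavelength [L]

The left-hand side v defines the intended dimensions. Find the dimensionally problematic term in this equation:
The right-hand side term f/λ

v has dimensions [L T^-1], but f/λ has dimensions [L^-1 T^-1], so the term f/λ is dimensionally wrong for v.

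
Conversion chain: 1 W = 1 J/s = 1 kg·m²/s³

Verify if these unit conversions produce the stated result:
The chain is correct (no errors).

Correct: Watt is Joule per second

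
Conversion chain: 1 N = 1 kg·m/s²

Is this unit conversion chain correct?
The chain is correct (no errors).

Correct: Newton is defined as kg·m/s²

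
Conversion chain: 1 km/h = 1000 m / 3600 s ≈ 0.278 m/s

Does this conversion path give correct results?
The chain is correct (no errors).

Correct: 1 km = 1000 m, 1 h = 3600 s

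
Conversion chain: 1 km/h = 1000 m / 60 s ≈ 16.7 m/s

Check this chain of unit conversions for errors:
The chain is incorrect (it contains an error).

Incorrect: 1 h = 3600 s, not 60 s (1 km/h ≈ 0.278 m/s)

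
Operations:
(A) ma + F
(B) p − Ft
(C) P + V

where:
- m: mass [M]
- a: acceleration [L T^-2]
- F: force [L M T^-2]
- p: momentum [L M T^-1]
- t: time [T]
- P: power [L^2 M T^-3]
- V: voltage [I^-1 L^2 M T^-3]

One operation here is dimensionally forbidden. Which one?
(C) P + V

(A) ma + F: ma [L M T^-2] and F [L M T^-2] — same dimensions ✓
(B) p − Ft: p [L M T^-1] and Ft [L M T^-1] — same dimensions ✓
(C) P + V: P [L^2 M T^-3] and V [I^-1 L^2 M T^-3] — different dimensions cannot be added/subtracted ✗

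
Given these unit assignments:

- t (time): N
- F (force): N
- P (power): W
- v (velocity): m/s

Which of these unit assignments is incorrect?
t

The variable t (time) should have units s, not N.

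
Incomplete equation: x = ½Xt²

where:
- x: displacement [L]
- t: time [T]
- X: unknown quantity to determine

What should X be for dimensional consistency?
X = a (acceleration), dimensions [L T^-2]

x has dimensions [L]; the rest of the RHS (½ t²) has dimensions [T^2].
So X must have dimensions [L T^-2] — X = a (acceleration).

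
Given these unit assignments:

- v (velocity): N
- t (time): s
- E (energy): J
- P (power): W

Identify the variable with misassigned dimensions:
v

The variable v (velocity) should have units m/s, not N.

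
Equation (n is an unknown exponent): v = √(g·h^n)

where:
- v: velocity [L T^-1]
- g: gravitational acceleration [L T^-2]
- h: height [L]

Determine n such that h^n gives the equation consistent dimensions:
n = 1

v has dimensions [L T^-1]; h has dimensions [L].
With n = 1: √(g·h^1) has dimensions [L T^-1], matching the LHS ✓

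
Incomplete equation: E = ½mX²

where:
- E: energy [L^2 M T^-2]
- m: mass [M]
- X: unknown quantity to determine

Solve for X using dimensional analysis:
X = v (velocity), dimensions [L T^-1]

E has dimensions [L^2 M T^-2]; the rest of the RHS (½m) has dimensions [M].
So X² must have dimensions [L^2 T^-2], i.e. X has dimensions [L T^-1] — X = v (velocity).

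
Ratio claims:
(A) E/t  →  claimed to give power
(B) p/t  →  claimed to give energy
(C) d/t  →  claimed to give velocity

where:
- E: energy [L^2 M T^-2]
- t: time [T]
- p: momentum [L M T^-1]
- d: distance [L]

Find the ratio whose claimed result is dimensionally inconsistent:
(B) p/t does not give energy

(A) E/t: [L^2 M T^-3] = power [L^2 M T^-3] ✓
(B) p/t: [L M T^-2] ≠ energy [L^2 M T^-2] ✗
(C) d/t: [L T^-1] = velocity [L T^-1] ✓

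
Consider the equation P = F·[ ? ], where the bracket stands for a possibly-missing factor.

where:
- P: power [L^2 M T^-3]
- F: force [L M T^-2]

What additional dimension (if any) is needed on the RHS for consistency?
[L T^-1] — velocity (e.g. v)

P has dimensions [L^2 M T^-3]; F has dimensions [L M T^-2].
The bracketed factor must supply [L^2 M T^-3] / [L M T^-2] = [L T^-1].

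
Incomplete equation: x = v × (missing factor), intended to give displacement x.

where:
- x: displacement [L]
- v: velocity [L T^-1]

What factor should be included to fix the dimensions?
t (time), dimensions [T]

x has dimensions [L] and v has dimensions [L T^-1].
The missing factor must have dimensions [L] / [L T^-1] = [T], i.e. time (t).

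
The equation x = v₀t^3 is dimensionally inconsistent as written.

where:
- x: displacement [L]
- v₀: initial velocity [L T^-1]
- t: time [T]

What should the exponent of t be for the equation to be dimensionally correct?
The exponent of t should be 1: x = v₀t

The LHS x has dimensions [L]; t has dimensions [T].
As written, the RHS v₀t^3 (exponent 3 on t) has dimensions [L T^2], which does not match.
With exponent 1, the RHS v₀t has dimensions [L], matching the LHS.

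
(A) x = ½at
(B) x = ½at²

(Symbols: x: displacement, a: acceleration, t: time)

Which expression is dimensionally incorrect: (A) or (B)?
(A)

(A) x = ½at: LHS [L], RHS [L T^-1] ✗
(B) x = ½at²: LHS [L], RHS [L] ✓

Expression (A) x = ½at is dimensionally incorrect.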